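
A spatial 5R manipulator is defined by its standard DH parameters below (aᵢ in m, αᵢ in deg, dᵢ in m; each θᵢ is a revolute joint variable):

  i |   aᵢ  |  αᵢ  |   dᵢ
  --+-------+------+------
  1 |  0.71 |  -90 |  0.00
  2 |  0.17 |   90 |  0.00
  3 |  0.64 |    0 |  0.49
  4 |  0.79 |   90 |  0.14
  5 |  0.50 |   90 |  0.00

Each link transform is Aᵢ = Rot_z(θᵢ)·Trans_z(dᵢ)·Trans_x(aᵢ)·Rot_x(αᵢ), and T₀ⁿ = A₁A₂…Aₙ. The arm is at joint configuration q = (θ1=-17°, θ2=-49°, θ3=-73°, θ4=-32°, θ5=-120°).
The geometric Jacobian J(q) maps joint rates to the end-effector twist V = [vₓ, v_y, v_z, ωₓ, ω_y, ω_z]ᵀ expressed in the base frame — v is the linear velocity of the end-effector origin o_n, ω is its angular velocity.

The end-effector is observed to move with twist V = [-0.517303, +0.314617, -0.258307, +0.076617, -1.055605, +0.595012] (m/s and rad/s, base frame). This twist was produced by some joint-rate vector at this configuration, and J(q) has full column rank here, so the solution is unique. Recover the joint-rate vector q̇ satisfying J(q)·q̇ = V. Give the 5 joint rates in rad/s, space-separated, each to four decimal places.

o_n = [0.3417, -1.2899, 0.2933]
J₁: ẑ×o_n = [1.2899, 0.3417, -0.0000], ω = ẑ
J2: z=[0.2924, 0.9563, 0.0000] o=[0.6790, -0.2076, 0.0000] → [0.2805, -0.0857, 0.0061, 0.2924, 0.9563, 0.0000]
J3: z=[-0.7217, 0.2207, 0.6561] o=[0.7856, -0.2402, 0.1283] → [0.7251, -0.1722, 0.8556, -0.7217, 0.2207, 0.6561]
J4: z=[-0.7217, 0.2207, 0.6561] o=[0.3704, -0.7533, 0.5910] → [0.2864, -0.2337, 0.3937, -0.7217, 0.2207, 0.6561]
J5: z=[-0.5303, 0.4328, -0.7290] o=[-0.0820, -1.4129, 0.5285] → [-0.0122, -0.4336, -0.2486, -0.5303, 0.4328, -0.7290]
q̇ = J⁺·V = [0.0810, -0.8160, -0.9460, 0.9950, -0.6610]

0.0810 -0.8160 -0.9460 0.9950 -0.6610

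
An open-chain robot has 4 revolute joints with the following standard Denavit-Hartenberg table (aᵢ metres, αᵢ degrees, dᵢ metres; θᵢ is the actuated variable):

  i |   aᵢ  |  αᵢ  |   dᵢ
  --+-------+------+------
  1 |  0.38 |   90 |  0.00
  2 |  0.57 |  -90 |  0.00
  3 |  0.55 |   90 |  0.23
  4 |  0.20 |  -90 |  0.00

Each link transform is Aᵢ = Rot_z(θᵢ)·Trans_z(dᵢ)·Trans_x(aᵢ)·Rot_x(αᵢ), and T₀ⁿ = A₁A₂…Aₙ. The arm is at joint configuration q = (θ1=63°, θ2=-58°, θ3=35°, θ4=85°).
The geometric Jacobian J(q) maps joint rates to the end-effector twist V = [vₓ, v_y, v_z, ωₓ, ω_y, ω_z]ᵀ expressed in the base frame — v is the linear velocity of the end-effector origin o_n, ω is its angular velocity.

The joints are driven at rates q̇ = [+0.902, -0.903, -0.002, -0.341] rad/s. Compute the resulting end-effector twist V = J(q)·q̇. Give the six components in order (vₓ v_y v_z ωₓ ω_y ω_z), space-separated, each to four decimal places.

-1.4611 -0.2160 -0.8748 -1.1013 0.4429 1.0668

o_n = [0.2967, 1.2993, -0.6501]
J₁: ẑ×o_n = [-1.2993, 0.2967, 0.0000], ω = ẑ
J2: z=[0.8910, -0.4540, 0.0000] o=[0.1725, 0.3386, 0.0000] → [0.2951, 0.5793, 0.9124, 0.8910, -0.4540, 0.0000]
J3: z=[0.3850, 0.7556, 0.5299] o=[0.3096, 0.6077, -0.4834] → [-0.4925, 0.0573, 0.2760, 0.3850, 0.7556, 0.5299]
J4: z=[0.8679, -0.1011, -0.4864] o=[0.2255, 1.1374, -0.7436] → [0.0693, -0.1158, 0.1476, 0.8679, -0.1011, -0.4864]
V = J·q̇ = [-1.4611, -0.2160, -0.8748, -1.1013, 0.4429, 1.0668]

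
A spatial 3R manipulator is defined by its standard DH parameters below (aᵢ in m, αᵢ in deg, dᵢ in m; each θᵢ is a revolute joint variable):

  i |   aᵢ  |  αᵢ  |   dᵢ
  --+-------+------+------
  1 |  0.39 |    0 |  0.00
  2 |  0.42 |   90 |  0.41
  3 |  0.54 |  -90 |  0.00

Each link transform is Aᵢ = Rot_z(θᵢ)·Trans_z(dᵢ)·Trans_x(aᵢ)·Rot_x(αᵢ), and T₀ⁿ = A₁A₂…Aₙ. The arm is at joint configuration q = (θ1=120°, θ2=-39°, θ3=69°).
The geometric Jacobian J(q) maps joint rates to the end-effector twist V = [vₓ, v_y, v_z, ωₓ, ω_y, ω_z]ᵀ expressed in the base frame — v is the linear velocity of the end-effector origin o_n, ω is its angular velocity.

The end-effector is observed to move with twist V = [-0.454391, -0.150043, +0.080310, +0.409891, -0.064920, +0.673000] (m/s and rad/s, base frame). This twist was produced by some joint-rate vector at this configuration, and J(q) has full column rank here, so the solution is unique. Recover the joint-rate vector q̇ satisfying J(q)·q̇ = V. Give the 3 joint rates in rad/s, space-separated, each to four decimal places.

o_n = [-0.0990, 0.9437, 0.9141]
J₁: ẑ×o_n = [-0.9437, -0.0990, 0.0000], ω = ẑ
J2: z=[0.0000, 0.0000, 1.0000] o=[-0.1950, 0.3377, 0.0000] → [-0.6060, 0.0960, 0.0000, 0.0000, 0.0000, 1.0000]
J3: z=[0.9877, -0.1564, 0.0000] o=[-0.1293, 0.7526, 0.4100] → [-0.0789, -0.4979, 0.1935, 0.9877, -0.1564, 0.0000]
q̇ = J⁺·V = [0.0410, 0.6320, 0.4150]

0.0410 0.6320 0.4150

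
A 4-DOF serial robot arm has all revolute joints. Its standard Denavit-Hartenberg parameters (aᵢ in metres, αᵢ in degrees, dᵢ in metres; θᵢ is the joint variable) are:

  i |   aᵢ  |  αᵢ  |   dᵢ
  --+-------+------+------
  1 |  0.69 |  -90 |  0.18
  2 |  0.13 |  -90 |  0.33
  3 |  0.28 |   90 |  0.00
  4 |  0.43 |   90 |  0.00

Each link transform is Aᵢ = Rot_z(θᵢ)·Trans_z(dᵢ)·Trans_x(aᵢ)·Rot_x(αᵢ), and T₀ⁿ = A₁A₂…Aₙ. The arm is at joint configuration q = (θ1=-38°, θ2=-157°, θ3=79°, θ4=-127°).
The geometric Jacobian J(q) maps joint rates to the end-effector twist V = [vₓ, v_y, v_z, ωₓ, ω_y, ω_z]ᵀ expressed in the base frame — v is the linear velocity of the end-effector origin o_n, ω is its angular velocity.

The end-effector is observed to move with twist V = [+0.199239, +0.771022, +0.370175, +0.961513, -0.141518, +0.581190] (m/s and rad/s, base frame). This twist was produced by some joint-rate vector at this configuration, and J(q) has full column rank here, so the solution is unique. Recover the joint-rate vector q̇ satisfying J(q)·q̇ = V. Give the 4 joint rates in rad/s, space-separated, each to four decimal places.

0.9550 0.6600 -0.0140 -0.9410

o_n = [0.5311, -0.0226, -0.0837]
J₁: ẑ×o_n = [0.0226, 0.5311, -0.0000], ω = ẑ
J2: z=[0.6157, 0.7880, 0.0000] o=[0.5437, -0.4248, 0.1800] → [-0.2078, 0.1624, 0.2576, 0.6157, 0.7880, 0.0000]
J3: z=[0.3079, -0.2406, 0.9205] o=[0.6526, -0.0911, 0.2308] → [0.0126, -0.0150, -0.0081, 0.3079, -0.2406, 0.9205]
J4: z=[-0.5946, 0.7067, 0.3836] o=[0.4446, -0.2774, 0.2517] → [-0.3348, -0.1663, -0.2126, -0.5946, 0.7067, 0.3836]
q̇ = J⁺·V = [0.9550, 0.6600, -0.0140, -0.9410]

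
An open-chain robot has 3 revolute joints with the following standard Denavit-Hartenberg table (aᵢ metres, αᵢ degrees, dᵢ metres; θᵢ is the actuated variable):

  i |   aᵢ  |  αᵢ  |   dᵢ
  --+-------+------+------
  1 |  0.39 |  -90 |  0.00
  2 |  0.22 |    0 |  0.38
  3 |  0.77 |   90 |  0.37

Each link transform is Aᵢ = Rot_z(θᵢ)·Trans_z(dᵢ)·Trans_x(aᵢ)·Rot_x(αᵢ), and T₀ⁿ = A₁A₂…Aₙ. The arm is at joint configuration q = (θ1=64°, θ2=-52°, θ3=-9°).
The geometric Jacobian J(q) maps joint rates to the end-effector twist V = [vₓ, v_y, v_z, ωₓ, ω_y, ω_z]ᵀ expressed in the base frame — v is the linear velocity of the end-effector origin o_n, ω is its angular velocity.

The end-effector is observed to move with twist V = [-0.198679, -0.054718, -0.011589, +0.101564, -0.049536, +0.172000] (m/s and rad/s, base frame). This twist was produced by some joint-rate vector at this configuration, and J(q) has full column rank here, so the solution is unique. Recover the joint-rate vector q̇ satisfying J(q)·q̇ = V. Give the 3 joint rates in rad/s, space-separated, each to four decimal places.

0.1720 0.3970 -0.5100

o_n = [-0.2801, 1.1366, 0.8468]
J₁: ẑ×o_n = [-1.1366, -0.2801, 0.0000], ω = ẑ
J2: z=[-0.8988, 0.4384, 0.0000] o=[0.1710, 0.3505, 0.0000] → [0.3712, 0.7611, -0.5087, -0.8988, 0.4384, 0.0000]
J3: z=[-0.8988, 0.4384, 0.0000] o=[-0.1112, 0.6388, 0.1734] → [0.2952, 0.6053, -0.3733, -0.8988, 0.4384, 0.0000]
q̇ = J⁺·V = [0.1720, 0.3970, -0.5100]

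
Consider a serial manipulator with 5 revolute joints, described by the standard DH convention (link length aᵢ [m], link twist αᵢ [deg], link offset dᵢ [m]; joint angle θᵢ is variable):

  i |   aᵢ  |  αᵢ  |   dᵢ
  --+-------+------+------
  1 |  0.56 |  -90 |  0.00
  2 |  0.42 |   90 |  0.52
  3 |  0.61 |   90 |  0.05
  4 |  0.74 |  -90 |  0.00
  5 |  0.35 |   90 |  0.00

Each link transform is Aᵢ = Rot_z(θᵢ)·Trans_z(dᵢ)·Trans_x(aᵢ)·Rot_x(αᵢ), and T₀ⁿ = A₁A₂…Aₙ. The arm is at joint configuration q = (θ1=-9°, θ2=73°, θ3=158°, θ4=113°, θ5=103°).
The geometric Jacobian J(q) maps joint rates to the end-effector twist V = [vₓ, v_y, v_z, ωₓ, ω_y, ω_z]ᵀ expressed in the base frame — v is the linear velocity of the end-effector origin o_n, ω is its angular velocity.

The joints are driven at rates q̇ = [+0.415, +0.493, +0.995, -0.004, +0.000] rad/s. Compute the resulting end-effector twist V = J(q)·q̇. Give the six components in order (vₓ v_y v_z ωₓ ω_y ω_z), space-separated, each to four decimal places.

0.0314 0.0346 -0.4788 1.0159 0.3345 0.7073

o_n = [1.2180, 0.1468, 0.2249]
J₁: ẑ×o_n = [-0.1468, 1.2180, 0.0000], ω = ẑ
J2: z=[0.1564, 0.9877, 0.0000] o=[0.5531, -0.0876, 0.0000] → [0.2221, -0.0352, -0.6200, 0.1564, 0.9877, 0.0000]
J3: z=[0.9445, -0.1496, 0.2924] o=[0.7557, 0.4068, -0.4016] → [-0.0177, -0.4566, -0.1764, 0.9445, -0.1496, 0.2924]
J4: z=[0.2532, 0.8986, -0.3582] o=[0.6754, 0.6509, 0.1538] → [-0.1167, -0.2124, -0.6153, 0.2532, 0.8986, -0.3582]
J5: z=[-0.1765, -0.3212, -0.9304] o=[1.3792, 0.4297, 0.0966] → [-0.3044, 0.1727, -0.0018, -0.1765, -0.3212, -0.9304]
V = J·q̇ = [0.0314, 0.0346, -0.4788, 1.0159, 0.3345, 0.7073]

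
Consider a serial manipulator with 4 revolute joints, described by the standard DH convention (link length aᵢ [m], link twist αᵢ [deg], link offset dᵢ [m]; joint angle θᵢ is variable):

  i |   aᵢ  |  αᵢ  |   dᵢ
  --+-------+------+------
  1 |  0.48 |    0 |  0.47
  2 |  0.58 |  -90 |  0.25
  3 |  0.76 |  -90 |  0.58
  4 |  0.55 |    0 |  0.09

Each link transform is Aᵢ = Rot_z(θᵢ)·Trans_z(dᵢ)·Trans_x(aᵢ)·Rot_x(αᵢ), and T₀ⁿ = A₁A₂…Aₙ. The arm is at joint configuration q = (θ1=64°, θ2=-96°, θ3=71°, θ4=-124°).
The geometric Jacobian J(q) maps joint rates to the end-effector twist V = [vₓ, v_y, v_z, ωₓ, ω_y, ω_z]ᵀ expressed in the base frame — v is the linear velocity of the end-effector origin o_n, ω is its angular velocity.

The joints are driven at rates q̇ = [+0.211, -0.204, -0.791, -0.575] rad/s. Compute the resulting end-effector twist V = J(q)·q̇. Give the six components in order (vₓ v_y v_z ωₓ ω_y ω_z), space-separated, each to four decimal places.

0.0457 -0.2443 0.2971 0.0419 -0.9589 0.1942

o_n = [1.3040, 0.9697, 0.2629]
J₁: ẑ×o_n = [-0.9697, 1.3040, 0.0000], ω = ẑ
J2: z=[0.0000, 0.0000, 1.0000] o=[0.2104, 0.4314, 0.4700] → [-0.5382, 1.0936, 0.0000, 0.0000, 0.0000, 1.0000]
J3: z=[0.5299, 0.8480, 0.0000] o=[0.7023, 0.1241, 0.7200] → [-0.3876, 0.2422, -0.0622, 0.5299, 0.8480, 0.0000]
J4: z=[-0.8018, 0.5010, -0.3256] o=[1.2195, 0.4848, 0.0014] → [0.2889, 0.1822, -0.4311, -0.8018, 0.5010, -0.3256]
V = J·q̇ = [0.0457, -0.2443, 0.2971, 0.0419, -0.9589, 0.1942]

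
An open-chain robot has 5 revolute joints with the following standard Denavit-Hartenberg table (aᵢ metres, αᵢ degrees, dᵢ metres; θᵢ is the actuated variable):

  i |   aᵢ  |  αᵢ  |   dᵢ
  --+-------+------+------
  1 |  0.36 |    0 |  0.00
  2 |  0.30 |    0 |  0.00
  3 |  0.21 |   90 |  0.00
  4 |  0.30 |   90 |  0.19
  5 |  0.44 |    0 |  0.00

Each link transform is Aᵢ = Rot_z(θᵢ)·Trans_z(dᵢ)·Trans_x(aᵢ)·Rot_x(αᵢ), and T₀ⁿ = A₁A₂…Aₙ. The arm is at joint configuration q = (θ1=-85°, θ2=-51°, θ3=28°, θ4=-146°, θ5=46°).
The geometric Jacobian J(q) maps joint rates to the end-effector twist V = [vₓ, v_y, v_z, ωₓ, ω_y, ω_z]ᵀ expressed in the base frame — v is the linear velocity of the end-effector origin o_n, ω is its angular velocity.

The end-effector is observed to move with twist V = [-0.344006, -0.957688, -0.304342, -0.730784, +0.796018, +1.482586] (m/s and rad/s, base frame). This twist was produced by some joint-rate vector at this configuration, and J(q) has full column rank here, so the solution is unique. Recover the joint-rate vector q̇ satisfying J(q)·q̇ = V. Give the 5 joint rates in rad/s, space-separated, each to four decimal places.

0.4690 0.6890 -0.4630 0.9410 0.9500

o_n = [-0.5759, -0.1327, -0.3387]
J₁: ẑ×o_n = [0.1327, -0.5759, 0.0000], ω = ẑ
J2: z=[0.0000, 0.0000, 1.0000] o=[0.0314, -0.3586, 0.0000] → [-0.2259, -0.6073, 0.0000, 0.0000, 0.0000, 1.0000]
J3: z=[0.0000, 0.0000, 1.0000] o=[-0.1844, -0.5670, 0.0000] → [-0.4343, -0.3915, 0.0000, 0.0000, 0.0000, 1.0000]
J4: z=[-0.9511, 0.3090, 0.0000] o=[-0.2493, -0.7667, 0.0000] → [-0.1047, -0.3221, -0.5021, -0.9511, 0.3090, 0.0000]
J5: z=[0.1728, 0.5318, 0.8290] o=[-0.3532, -0.4715, -0.1678] → [-0.3718, -0.1551, 0.1770, 0.1728, 0.5318, 0.8290]
q̇ = J⁺·V = [0.4690, 0.6890, -0.4630, 0.9410, 0.9500]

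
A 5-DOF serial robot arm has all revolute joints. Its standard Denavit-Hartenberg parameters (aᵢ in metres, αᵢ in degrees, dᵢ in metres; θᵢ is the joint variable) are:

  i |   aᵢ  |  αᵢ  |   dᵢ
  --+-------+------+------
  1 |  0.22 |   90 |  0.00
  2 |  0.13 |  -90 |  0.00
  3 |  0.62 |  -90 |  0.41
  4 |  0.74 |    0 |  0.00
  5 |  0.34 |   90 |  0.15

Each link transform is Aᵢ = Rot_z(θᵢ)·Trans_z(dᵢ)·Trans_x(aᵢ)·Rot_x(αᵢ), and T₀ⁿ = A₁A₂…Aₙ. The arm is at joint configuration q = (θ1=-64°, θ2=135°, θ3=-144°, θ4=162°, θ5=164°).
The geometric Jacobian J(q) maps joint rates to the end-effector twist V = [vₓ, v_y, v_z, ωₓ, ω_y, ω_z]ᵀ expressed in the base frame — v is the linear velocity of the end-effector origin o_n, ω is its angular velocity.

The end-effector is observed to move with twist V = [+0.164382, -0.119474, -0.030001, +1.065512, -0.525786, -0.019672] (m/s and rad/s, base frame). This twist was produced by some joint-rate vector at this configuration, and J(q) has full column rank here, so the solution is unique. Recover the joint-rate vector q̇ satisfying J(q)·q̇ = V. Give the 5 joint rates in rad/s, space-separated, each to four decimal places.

-0.0940 0.1150 -0.7170 -0.5990 -0.4420

o_n = [-0.2504, -0.0291, -0.2217]
J₁: ẑ×o_n = [0.0291, -0.2504, 0.0000], ω = ẑ
J2: z=[-0.8988, -0.4384, 0.0000] o=[0.0964, -0.1977, 0.0000] → [0.0972, -0.1993, -0.3036, -0.8988, -0.4384, 0.0000]
J3: z=[-0.3100, 0.6355, -0.7071] o=[0.0561, -0.1151, 0.0919] → [-0.1385, 0.1195, 0.1681, -0.3100, 0.6355, -0.7071]
J4: z=[-0.9093, 0.0189, 0.4156] o=[-0.2430, -0.3331, -0.5527] → [-0.1201, 0.2979, -0.2763, -0.9093, 0.0189, 0.4156]
J5: z=[-0.9093, 0.0189, 0.4156] o=[0.0232, 0.0648, 0.0116] → [0.0346, -0.3259, 0.0906, -0.9093, 0.0189, 0.4156]
q̇ = J⁺·V = [-0.0940, 0.1150, -0.7170, -0.5990, -0.4420]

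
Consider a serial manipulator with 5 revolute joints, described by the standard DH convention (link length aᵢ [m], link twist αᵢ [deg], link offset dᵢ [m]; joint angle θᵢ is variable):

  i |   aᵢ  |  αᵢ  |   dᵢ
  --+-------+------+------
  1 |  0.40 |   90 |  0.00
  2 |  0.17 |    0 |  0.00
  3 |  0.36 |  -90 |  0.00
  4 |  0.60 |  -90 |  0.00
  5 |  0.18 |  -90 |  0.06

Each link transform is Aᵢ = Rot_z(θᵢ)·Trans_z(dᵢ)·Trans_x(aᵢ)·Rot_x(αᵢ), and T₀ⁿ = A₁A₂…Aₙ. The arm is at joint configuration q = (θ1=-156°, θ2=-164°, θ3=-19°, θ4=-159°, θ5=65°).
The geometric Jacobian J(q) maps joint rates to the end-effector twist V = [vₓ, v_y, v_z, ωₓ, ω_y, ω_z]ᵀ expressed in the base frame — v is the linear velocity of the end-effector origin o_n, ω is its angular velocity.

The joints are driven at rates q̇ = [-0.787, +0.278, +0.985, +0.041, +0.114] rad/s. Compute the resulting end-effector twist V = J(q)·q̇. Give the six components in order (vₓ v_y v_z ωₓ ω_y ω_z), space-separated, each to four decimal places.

o_n = [-0.5730, 0.0714, 0.1030]
J₁: ẑ×o_n = [-0.0714, -0.5730, 0.0000], ω = ẑ
J2: z=[-0.4067, 0.9135, 0.0000] o=[-0.3654, -0.1627, 0.0000] → [0.0941, 0.0419, 0.0944, -0.4067, 0.9135, 0.0000]
J3: z=[-0.4067, 0.9135, 0.0000] o=[-0.2161, -0.0962, -0.0469] → [0.1369, 0.0609, 0.2579, -0.4067, 0.9135, 0.0000]
J4: z=[0.0478, 0.0213, -0.9986] o=[0.1123, 0.0500, -0.0280] → [0.0242, 0.6781, 0.0156, 0.0478, 0.0213, -0.9986]
J5: z=[-0.0528, 0.9984, 0.0188] o=[-0.4862, 0.0189, -0.0573] → [0.1591, 0.0068, 0.0839, -0.0528, 0.9984, 0.0188]
V = J·q̇ = [0.2363, 0.5512, 0.2905, -0.5178, 1.2685, -0.8258]

0.2363 0.5512 0.2905 -0.5178 1.2685 -0.8258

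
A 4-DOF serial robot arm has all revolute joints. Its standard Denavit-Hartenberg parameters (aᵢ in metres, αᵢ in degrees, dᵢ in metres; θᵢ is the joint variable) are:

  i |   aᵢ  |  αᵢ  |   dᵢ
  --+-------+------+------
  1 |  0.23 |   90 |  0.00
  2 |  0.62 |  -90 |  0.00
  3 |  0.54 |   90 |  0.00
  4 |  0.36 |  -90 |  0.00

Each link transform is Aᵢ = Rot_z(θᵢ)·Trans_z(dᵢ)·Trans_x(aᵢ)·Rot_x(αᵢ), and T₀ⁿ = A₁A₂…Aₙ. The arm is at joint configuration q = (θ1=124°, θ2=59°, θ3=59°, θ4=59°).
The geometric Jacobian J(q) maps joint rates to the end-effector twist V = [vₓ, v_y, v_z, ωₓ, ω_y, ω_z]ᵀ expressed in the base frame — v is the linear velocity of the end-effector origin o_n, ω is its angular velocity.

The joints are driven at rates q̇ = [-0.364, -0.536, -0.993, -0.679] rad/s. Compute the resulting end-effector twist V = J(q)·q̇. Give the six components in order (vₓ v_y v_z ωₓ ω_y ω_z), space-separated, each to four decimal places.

o_n = [-0.7824, 0.0479, 1.0106]
J₁: ẑ×o_n = [-0.0479, -0.7824, 0.0000], ω = ẑ
J2: z=[0.8290, 0.5592, 0.0000] o=[-0.1286, 0.1907, 0.0000] → [0.5651, -0.8378, 0.2472, 0.8290, 0.5592, 0.0000]
J3: z=[0.4793, -0.7106, 0.5150] o=[-0.3072, 0.4554, 0.5314] → [-0.1307, -0.4744, -0.5330, 0.4793, -0.7106, 0.5150]
J4: z=[0.1801, 0.6540, 0.7347] o=[-0.7710, 0.3153, 0.7698] → [0.3539, -0.0517, -0.0407, 0.1801, 0.6540, 0.7347]
V = J·q̇ = [-0.3960, 1.2401, 0.4244, -1.0426, -0.0381, -1.3743]

-0.3960 1.2401 0.4244 -1.0426 -0.0381 -1.3743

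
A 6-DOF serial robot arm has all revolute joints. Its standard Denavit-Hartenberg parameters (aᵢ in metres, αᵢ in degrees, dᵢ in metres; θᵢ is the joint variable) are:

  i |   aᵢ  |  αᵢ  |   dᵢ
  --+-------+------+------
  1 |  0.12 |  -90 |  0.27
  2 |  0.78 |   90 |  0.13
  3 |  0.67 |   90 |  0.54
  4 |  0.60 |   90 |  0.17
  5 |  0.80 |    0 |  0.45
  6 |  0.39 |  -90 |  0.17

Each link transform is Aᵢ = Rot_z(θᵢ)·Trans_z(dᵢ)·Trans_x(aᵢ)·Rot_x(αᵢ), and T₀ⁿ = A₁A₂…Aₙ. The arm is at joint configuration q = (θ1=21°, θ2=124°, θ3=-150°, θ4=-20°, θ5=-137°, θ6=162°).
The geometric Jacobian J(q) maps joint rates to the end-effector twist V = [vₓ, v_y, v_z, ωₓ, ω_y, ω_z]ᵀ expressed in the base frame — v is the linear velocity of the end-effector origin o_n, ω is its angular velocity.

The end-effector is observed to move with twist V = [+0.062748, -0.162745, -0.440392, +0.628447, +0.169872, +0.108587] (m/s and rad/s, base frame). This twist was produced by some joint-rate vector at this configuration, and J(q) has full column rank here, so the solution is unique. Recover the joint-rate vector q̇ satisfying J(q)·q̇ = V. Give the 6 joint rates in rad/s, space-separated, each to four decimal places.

o_n = [0.0458, -0.4694, 0.2076]
J₁: ẑ×o_n = [0.4694, 0.0458, -0.0000], ω = ẑ
J2: z=[-0.3584, 0.9336, 0.0000] o=[0.1120, 0.0430, 0.2700] → [-0.0583, -0.0224, 0.2455, -0.3584, 0.9336, 0.0000]
J3: z=[0.7740, 0.2971, -0.5592] o=[-0.3418, 0.0081, -0.3766] → [-0.0934, -0.6689, -0.4846, 0.7740, 0.2971, -0.5592]
J4: z=[-0.0493, 0.9087, 0.4145] o=[0.4992, -0.0280, -0.1976] → [0.5511, -0.1679, 0.4338, -0.0493, 0.9087, 0.4145]
J5: z=[-0.9432, -0.1789, 0.2799] o=[0.6879, -0.0998, 0.3924] → [0.1365, -0.3541, 0.2337, -0.9432, -0.1789, 0.2799]
J6: z=[-0.9432, -0.1789, 0.2799] o=[0.0981, -0.4554, -0.2144] → [-0.0716, 0.3834, 0.0038, -0.9432, -0.1789, 0.2799]
q̇ = J⁺·V = [0.5660, 0.0690, 0.6470, -0.1260, -0.3850, 0.2300]

0.5660 0.0690 0.6470 -0.1260 -0.3850 0.2300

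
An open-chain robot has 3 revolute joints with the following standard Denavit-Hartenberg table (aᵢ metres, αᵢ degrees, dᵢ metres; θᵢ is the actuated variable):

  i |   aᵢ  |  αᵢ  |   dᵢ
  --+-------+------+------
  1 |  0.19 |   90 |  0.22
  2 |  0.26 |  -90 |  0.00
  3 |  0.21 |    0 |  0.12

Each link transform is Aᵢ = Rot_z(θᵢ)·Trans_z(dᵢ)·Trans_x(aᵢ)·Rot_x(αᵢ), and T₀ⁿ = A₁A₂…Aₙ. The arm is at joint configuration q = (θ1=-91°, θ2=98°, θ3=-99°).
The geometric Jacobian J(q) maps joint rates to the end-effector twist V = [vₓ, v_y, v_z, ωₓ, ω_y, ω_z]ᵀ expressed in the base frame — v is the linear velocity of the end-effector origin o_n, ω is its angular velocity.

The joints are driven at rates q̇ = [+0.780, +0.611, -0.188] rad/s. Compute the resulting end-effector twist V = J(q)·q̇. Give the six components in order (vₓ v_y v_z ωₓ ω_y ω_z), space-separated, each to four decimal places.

0.0363 -0.0406 -0.1305 -0.6142 -0.1755 0.8062

o_n = [-0.2081, -0.0359, 0.4282]
J₁: ẑ×o_n = [0.0359, -0.2081, 0.0000], ω = ẑ
J2: z=[-0.9998, 0.0175, 0.0000] o=[-0.0033, -0.1900, 0.2200] → [0.0036, 0.2082, -0.1504, -0.9998, 0.0175, 0.0000]
J3: z=[0.0173, 0.9901, -0.1392] o=[-0.0027, -0.1538, 0.4775] → [-0.0323, 0.0294, 0.2054, 0.0173, 0.9901, -0.1392]
V = J·q̇ = [0.0363, -0.0406, -0.1305, -0.6142, -0.1755, 0.8062]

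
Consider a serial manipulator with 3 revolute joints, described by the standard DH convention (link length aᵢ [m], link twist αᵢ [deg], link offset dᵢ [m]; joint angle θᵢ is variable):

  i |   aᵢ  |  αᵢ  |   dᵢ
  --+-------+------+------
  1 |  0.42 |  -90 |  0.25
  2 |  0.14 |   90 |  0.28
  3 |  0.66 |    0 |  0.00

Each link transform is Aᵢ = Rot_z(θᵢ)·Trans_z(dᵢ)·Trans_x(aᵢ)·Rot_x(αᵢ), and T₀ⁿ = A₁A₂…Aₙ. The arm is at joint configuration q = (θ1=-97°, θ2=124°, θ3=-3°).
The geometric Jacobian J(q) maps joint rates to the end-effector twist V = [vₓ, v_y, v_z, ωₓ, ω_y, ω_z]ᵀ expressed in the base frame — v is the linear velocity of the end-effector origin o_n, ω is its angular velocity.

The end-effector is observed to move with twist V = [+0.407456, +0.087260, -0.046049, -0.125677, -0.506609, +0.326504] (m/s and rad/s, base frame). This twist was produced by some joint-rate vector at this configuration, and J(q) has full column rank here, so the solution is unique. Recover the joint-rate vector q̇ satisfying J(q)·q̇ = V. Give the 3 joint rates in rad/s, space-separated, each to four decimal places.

o_n = [0.2469, -0.0033, -0.4125]
J₁: ẑ×o_n = [0.0033, 0.2469, -0.0000], ω = ẑ
J2: z=[0.9925, -0.1219, 0.0000] o=[-0.0512, -0.4169, 0.2500] → [0.0807, 0.6575, 0.4468, 0.9925, -0.1219, 0.0000]
J3: z=[-0.1010, -0.8229, -0.5592] o=[0.2363, -0.3733, 0.1339] → [0.6565, -0.0612, -0.0286, -0.1010, -0.8229, -0.5592]
q̇ = J⁺·V = [0.6760, -0.0630, 0.6250]

0.6760 -0.0630 0.6250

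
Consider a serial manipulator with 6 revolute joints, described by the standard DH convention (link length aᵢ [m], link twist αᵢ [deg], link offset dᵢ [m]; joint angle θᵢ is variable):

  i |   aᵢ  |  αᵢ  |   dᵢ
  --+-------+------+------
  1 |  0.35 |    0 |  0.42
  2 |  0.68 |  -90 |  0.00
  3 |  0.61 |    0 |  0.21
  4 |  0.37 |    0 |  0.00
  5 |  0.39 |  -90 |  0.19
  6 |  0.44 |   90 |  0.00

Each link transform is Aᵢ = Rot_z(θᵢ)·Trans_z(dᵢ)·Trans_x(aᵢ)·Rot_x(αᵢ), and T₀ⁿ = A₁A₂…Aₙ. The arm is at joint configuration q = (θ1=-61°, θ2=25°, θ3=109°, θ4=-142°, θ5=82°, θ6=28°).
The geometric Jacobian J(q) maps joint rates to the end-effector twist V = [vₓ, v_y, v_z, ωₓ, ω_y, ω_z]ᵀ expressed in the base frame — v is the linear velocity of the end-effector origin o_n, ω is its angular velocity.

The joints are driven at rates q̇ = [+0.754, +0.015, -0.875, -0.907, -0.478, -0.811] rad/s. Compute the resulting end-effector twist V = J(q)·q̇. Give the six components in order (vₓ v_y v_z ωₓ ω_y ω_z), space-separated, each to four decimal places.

2.1653 0.3499 1.4070 -0.8332 -2.1881 1.3011

o_n = [1.3371, -0.9152, -0.5428]
J₁: ẑ×o_n = [0.9152, 1.3371, -0.0000], ω = ẑ
J2: z=[0.0000, 0.0000, 1.0000] o=[0.1697, -0.3061, 0.4200] → [0.6091, 1.1674, -0.0000, 0.0000, 0.0000, 1.0000]
J3: z=[0.5878, 0.8090, 0.0000] o=[0.7198, -0.7058, 0.4200] → [-0.7789, 0.5659, -0.6225, 0.5878, 0.8090, 0.0000]
J4: z=[0.5878, 0.8090, 0.0000] o=[0.6826, -0.4192, -0.1568] → [-0.3123, 0.2269, -0.8210, 0.5878, 0.8090, 0.0000]
J5: z=[0.5878, 0.8090, 0.0000] o=[0.9336, -0.6016, 0.0448] → [-0.4753, 0.3453, -0.5107, 0.5878, 0.8090, 0.0000]
J6: z=[-0.6106, 0.4436, -0.6561] o=[1.2523, -0.5983, -0.2496] → [-0.3380, -0.2346, 0.1559, -0.6106, 0.4436, -0.6561]
V = J·q̇ = [2.1653, 0.3499, 1.4070, -0.8332, -2.1881, 1.3011]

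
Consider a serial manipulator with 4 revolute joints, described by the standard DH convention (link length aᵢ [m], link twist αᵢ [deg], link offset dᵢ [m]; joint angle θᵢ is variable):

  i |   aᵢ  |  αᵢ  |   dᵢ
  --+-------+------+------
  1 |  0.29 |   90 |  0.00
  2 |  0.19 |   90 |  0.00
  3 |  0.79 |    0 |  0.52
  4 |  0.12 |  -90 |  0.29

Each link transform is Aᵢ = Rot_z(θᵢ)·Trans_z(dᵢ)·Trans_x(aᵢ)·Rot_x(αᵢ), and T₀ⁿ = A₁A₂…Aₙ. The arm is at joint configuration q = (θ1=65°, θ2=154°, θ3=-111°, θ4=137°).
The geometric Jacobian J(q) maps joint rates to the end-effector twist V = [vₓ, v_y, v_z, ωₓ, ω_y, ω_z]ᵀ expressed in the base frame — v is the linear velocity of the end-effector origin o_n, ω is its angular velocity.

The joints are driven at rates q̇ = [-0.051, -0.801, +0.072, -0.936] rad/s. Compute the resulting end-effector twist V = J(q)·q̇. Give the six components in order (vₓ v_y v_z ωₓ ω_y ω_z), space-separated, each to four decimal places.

o_n = [-0.3537, 0.8621, 0.7345]
J₁: ẑ×o_n = [-0.8621, -0.3537, 0.0000], ω = ẑ
J2: z=[0.9063, -0.4226, 0.0000] o=[0.1226, 0.2628, 0.0000] → [-0.3104, -0.6657, 0.3418, 0.9063, -0.4226, 0.0000]
J3: z=[0.1853, 0.3973, 0.8988] o=[0.0504, 0.1081, 0.0833] → [-0.4190, -0.4839, 0.3003, 0.1853, 0.3973, 0.8988]
J4: z=[0.1853, 0.3973, 0.8988] o=[-0.4142, 0.8570, 0.4266] → [0.1177, -0.0027, -0.0231, 0.1853, 0.3973, 0.8988]
V = J·q̇ = [0.1522, 0.5190, -0.2306, -0.8860, -0.0047, -0.8276]

0.1522 0.5190 -0.2306 -0.8860 -0.0047 -0.8276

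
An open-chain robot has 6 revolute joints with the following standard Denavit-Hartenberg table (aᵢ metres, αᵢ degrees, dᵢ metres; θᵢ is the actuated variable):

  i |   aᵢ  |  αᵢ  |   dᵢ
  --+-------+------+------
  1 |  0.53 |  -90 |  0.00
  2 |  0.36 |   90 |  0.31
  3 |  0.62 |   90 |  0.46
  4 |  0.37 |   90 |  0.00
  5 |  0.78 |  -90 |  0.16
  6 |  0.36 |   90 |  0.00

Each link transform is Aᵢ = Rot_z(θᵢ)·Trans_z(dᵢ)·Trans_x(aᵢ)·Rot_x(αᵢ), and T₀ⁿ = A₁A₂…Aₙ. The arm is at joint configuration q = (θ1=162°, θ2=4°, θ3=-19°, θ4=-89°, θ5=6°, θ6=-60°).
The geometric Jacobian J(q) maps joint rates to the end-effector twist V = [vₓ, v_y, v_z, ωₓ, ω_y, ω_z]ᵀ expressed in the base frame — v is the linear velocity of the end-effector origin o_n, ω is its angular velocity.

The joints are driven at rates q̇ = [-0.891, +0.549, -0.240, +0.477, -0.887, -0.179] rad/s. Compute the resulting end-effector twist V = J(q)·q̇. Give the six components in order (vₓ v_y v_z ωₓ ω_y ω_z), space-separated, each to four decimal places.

o_n = [-0.9597, 0.1443, -0.9048]
J₁: ẑ×o_n = [-0.1443, -0.9597, 0.0000], ω = ẑ
J2: z=[-0.3090, -0.9511, 0.0000] o=[-0.5041, 0.1638, 0.0000] → [0.8605, -0.2796, -0.4273, -0.3090, -0.9511, 0.0000]
J3: z=[-0.0663, 0.0216, 0.9976] o=[-0.9414, -0.0201, -0.0251] → [-0.1830, -0.0766, -0.0105, -0.0663, 0.0216, 0.9976]
J4: z=[0.6011, 0.7989, 0.0227] o=[-1.4657, 0.3625, 0.3929] → [-1.0317, 0.7915, -0.5354, 0.6011, 0.7989, 0.0227]
J5: z=[0.7975, -0.6014, 0.0485] o=[-1.4463, 0.3584, 0.0234] → [0.5686, 0.7638, 0.1219, 0.7975, -0.6014, 0.0485]
J6: z=[0.5923, 0.7957, 0.1270] o=[-1.2290, 0.3188, -0.7416] → [-0.1077, 0.1309, -0.3176, 0.5923, 0.7957, 0.1270]
V = J·q̇ = [-0.3323, 0.3966, -0.5387, -0.6804, 0.2448, -1.1854]

-0.3323 0.3966 -0.5387 -0.6804 0.2448 -1.1854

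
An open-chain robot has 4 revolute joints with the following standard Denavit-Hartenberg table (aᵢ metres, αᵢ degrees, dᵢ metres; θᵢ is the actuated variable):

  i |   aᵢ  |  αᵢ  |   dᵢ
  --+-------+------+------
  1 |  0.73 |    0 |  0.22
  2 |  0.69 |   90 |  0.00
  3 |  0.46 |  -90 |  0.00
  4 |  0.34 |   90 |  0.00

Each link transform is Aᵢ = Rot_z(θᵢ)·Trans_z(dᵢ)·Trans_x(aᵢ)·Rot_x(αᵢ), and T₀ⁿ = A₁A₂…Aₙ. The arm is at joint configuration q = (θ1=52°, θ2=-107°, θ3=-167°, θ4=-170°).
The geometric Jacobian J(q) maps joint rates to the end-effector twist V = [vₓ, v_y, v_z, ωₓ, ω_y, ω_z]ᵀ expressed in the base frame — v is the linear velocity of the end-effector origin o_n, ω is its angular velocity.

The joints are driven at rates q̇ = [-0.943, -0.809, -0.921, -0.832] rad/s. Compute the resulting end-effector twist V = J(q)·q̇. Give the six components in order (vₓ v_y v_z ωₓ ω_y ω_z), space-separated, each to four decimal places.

o_n = [0.7269, 0.0761, 0.1918]
J₁: ẑ×o_n = [-0.0761, 0.7269, 0.0000], ω = ẑ
J2: z=[0.0000, 0.0000, 1.0000] o=[0.4494, 0.5752, 0.2200] → [0.4992, 0.2775, -0.0000, 0.0000, 0.0000, 1.0000]
J3: z=[-0.8192, -0.5736, 0.0000] o=[0.8452, 0.0100, 0.2200] → [0.0161, -0.0231, -0.1220, -0.8192, -0.5736, 0.0000]
J4: z=[0.1290, -0.1843, -0.9744] o=[0.5881, 0.3772, 0.1165] → [-0.3073, -0.1449, -0.0133, 0.1290, -0.1843, -0.9744]
V = J·q̇ = [-0.0913, -0.7681, 0.1234, 0.6471, 0.6816, -0.9413]

-0.0913 -0.7681 0.1234 0.6471 0.6816 -0.9413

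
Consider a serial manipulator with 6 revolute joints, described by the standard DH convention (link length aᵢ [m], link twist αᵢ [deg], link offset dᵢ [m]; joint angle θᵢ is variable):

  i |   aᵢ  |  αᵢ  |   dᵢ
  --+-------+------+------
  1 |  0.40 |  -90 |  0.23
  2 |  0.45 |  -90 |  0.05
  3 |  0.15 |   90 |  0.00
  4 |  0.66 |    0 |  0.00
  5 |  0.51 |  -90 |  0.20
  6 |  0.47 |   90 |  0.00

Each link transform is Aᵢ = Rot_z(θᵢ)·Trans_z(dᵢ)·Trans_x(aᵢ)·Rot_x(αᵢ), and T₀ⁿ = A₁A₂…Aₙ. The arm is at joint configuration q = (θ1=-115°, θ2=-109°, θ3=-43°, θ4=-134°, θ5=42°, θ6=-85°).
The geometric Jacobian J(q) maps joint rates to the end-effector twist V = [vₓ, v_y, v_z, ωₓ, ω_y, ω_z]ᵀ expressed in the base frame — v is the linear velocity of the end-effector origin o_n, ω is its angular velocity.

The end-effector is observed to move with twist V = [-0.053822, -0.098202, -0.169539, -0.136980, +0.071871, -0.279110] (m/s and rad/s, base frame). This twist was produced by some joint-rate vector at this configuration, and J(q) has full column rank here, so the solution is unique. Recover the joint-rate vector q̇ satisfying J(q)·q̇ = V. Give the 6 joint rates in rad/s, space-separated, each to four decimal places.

o_n = [0.4926, 0.3106, -0.3359]
J₁: ẑ×o_n = [-0.3106, 0.4926, 0.0000], ω = ẑ
J2: z=[0.9063, -0.4226, 0.0000] o=[-0.1690, -0.3625, 0.2300] → [0.2391, 0.5128, 0.8896, 0.9063, -0.4226, 0.0000]
J3: z=[-0.3996, -0.8569, 0.3256] o=[-0.0618, -0.2509, 0.6555] → [0.6667, -0.2156, 0.2508, -0.3996, -0.8569, 0.3256]
J4: z=[0.5690, -0.5103, -0.6448] o=[0.0460, -0.2617, 0.7592] → [0.9279, 0.3351, 0.5535, 0.5690, -0.5103, -0.6448]
J5: z=[0.5690, -0.5103, -0.6448] o=[-0.0938, 0.1783, 0.2876] → [0.4034, -0.0234, 0.3745, 0.5690, -0.5103, -0.6448]
J6: z=[0.7322, -0.0425, 0.6797] o=[0.2109, 0.5143, -0.0196] → [0.1519, 0.4231, -0.1372, 0.7322, -0.0425, 0.6797]
q̇ = J⁺·V = [0.2510, -0.4140, -0.1860, 0.1180, 0.4120, -0.1880]

0.2510 -0.4140 -0.1860 0.1180 0.4120 -0.1880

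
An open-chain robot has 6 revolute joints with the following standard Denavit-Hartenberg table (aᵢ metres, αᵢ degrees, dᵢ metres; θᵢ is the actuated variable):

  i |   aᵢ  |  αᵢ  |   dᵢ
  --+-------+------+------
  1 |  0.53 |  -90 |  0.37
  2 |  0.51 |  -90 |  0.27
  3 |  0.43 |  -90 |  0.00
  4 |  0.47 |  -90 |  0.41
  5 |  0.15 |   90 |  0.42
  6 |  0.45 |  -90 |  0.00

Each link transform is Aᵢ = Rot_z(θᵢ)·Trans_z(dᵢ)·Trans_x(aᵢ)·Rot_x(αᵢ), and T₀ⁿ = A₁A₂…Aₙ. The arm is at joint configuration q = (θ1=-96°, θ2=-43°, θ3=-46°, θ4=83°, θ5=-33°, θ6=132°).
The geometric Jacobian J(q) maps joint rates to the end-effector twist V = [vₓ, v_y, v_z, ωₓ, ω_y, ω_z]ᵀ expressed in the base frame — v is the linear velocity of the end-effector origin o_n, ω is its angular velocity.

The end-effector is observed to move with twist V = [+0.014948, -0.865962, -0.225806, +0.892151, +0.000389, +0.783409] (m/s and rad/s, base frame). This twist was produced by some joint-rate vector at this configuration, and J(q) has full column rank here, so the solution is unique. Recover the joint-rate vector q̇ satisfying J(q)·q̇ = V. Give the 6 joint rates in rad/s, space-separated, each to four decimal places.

0.3610 0.9620 -0.3070 0.3290 -0.0900 -0.1420

o_n = [-0.2229, -0.6197, 1.0638]
J₁: ẑ×o_n = [0.6197, -0.2229, 0.0000], ω = ẑ
J2: z=[0.9945, -0.1045, 0.0000] o=[-0.0554, -0.5271, 0.3700] → [-0.0725, -0.6900, -0.1096, 0.9945, -0.1045, 0.0000]
J3: z=[-0.0713, -0.6783, -0.7314] o=[0.1741, -0.9263, 0.7178] → [-0.0105, 0.3150, -0.2911, -0.0713, -0.6783, -0.7314]
J4: z=[-0.7458, -0.4506, 0.4906] o=[0.4589, -1.1759, 0.9215] → [-0.3369, -0.2284, -0.7220, -0.7458, -0.4506, 0.4906]
J5: z=[-0.6487, 0.6588, -0.3811] o=[0.2243, -1.0774, 1.4910] → [-0.1070, -0.1067, -0.0023, -0.6487, 0.6588, -0.3811]
J6: z=[-0.7080, -0.7060, -0.0154] o=[-0.0900, -0.7618, 1.4696] → [0.2887, -0.2853, -0.1944, -0.7080, -0.7060, -0.0154]
q̇ = J⁺·V = [0.3610, 0.9620, -0.3070, 0.3290, -0.0900, -0.1420]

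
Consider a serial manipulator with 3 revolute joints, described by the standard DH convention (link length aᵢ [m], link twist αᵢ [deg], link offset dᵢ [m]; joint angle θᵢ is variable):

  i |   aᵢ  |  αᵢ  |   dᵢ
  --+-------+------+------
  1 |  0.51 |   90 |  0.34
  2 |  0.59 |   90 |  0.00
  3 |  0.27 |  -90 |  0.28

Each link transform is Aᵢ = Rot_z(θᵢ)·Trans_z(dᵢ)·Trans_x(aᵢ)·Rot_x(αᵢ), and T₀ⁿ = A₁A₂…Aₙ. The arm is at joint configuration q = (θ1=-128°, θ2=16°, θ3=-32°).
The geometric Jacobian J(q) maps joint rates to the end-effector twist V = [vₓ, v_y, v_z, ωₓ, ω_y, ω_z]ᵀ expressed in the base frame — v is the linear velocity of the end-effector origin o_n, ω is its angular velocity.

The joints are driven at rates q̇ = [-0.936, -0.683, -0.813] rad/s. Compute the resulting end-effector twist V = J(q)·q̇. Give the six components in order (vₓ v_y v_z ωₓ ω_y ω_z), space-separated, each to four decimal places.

o_n = [-0.7334, -1.1712, 0.2966]
J₁: ẑ×o_n = [1.1712, -0.7334, 0.0000], ω = ẑ
J2: z=[-0.7880, 0.6157, 0.0000] o=[-0.3140, -0.4019, 0.3400] → [-0.0267, -0.0342, 0.8644, -0.7880, 0.6157, 0.0000]
J3: z=[-0.1697, -0.2172, -0.9613] o=[-0.6632, -0.8488, 0.5026] → [-0.2651, 0.0326, 0.0394, -0.1697, -0.2172, -0.9613]
V = J·q̇ = [-0.8624, 0.6834, -0.6225, 0.6762, -0.2439, -0.1545]

-0.8624 0.6834 -0.6225 0.6762 -0.2439 -0.1545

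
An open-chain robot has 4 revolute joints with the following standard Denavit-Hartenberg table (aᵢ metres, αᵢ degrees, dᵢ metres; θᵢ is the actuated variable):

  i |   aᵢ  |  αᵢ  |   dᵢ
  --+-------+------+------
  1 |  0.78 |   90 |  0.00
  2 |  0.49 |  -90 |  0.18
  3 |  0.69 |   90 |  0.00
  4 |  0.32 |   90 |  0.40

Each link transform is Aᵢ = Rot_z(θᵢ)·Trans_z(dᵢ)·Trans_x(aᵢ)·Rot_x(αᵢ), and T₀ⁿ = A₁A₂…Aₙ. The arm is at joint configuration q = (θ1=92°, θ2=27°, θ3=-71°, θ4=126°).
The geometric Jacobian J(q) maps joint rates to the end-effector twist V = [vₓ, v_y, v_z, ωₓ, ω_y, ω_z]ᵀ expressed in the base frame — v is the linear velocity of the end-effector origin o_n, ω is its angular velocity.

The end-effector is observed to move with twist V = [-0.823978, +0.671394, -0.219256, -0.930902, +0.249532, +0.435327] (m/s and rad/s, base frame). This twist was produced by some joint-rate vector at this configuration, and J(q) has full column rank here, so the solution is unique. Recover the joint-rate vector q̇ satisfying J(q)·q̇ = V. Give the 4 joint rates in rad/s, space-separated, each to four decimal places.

0.7990 -0.8920 -0.4520 -0.0910

o_n = [0.7526, 0.9345, 0.3556]
J₁: ẑ×o_n = [-0.9345, 0.7526, 0.0000], ω = ẑ
J2: z=[0.9994, 0.0349, 0.0000] o=[-0.0272, 0.7795, 0.0000] → [0.0124, -0.3554, 0.1277, 0.9994, 0.0349, 0.0000]
J3: z=[0.0158, -0.4537, 0.8910] o=[0.1374, 1.2221, 0.2225] → [0.1959, 0.5460, 0.2746, 0.0158, -0.4537, 0.8910]
J4: z=[0.3548, -0.8306, -0.4293] o=[0.7825, 1.4449, 0.3244] → [-0.2450, 0.0017, -0.2059, 0.3548, -0.8306, -0.4293]
q̇ = J⁺·V = [0.7990, -0.8920, -0.4520, -0.0910]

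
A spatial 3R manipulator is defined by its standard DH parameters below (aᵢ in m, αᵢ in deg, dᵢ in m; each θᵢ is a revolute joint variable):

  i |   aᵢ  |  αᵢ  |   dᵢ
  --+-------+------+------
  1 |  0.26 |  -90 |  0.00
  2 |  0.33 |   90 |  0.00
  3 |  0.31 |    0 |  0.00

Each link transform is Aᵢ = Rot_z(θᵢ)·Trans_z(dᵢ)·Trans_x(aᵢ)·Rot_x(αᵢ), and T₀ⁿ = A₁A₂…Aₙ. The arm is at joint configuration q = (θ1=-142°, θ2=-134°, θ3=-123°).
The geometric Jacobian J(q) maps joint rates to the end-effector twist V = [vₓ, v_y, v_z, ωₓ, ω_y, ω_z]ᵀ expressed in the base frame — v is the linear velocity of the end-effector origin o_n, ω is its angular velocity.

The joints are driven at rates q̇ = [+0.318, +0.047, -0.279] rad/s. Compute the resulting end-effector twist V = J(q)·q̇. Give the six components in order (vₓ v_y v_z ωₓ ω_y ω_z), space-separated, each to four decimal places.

o_n = [-0.2767, 0.1137, 0.1159]
J₁: ẑ×o_n = [-0.1137, -0.2767, 0.0000], ω = ẑ
J2: z=[0.6157, -0.7880, 0.0000] o=[-0.2049, -0.1601, 0.0000] → [-0.0914, -0.0714, 0.1120, 0.6157, -0.7880, 0.0000]
J3: z=[0.5668, 0.4429, -0.6947] o=[-0.0242, -0.0189, 0.2374] → [0.0384, 0.2442, 0.1870, 0.5668, 0.4429, -0.6947]
V = J·q̇ = [-0.0512, -0.1595, -0.0469, -0.1292, -0.1606, 0.5118]

-0.0512 -0.1595 -0.0469 -0.1292 -0.1606 0.5118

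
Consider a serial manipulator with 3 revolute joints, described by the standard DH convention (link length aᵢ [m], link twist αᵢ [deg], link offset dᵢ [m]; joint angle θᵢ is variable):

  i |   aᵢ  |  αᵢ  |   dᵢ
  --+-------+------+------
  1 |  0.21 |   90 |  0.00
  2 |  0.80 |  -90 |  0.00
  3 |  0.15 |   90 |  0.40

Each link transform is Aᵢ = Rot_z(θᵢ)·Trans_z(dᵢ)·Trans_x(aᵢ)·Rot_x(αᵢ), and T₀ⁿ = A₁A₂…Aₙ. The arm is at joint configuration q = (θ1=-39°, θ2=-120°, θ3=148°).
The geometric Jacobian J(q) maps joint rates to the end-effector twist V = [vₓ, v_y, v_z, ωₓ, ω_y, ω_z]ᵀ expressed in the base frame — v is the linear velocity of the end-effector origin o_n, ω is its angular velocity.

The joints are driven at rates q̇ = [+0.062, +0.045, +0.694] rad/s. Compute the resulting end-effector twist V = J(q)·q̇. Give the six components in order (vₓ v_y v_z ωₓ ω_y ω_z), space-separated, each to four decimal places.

o_n = [0.2210, -0.0767, -0.7827]
J₁: ẑ×o_n = [0.0767, 0.2210, -0.0000], ω = ẑ
J2: z=[-0.6293, -0.7771, 0.0000] o=[0.1632, -0.1322, 0.0000] → [0.6082, -0.4925, 0.0100, -0.6293, -0.7771, 0.0000]
J3: z=[0.6730, -0.5450, -0.5000] o=[-0.1477, 0.1196, -0.6928] → [-0.0492, -0.1239, 0.0688, 0.6730, -0.5450, -0.5000]
V = J·q̇ = [-0.0020, -0.0944, 0.0482, 0.4388, -0.4132, -0.2850]

-0.0020 -0.0944 0.0482 0.4388 -0.4132 -0.2850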